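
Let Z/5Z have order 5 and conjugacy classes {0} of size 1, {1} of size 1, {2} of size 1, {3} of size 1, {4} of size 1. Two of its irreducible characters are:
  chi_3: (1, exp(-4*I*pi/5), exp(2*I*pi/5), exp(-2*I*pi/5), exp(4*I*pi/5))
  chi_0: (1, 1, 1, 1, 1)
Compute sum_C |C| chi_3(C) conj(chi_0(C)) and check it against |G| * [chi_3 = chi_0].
Sum = 0; so <chi_3, chi_0> = 0 (distinct irreducibles are orthogonal).

Reasoning: Compute term by term over conjugacy classes (|C| * chi_3(C) * conj(chi_0(C))):
  1*(1)*conj(1) + 1*(exp(-4*I*pi/5))*conj(1) + 1*(exp(2*I*pi/5))*conj(1) + 1*(exp(-2*I*pi/5))*conj(1) + 1*(exp(4*I*pi/5))*conj(1)
  = (1) + (exp(-4*I*pi/5)) + (exp(2*I*pi/5)) + (exp(-2*I*pi/5)) + (exp(4*I*pi/5))
  = 0.
(Exp terms are combined using exp(i*s)*conj(exp(i*t)) = exp(i*(s-t)), and sums of them are collapsed using the identity that for every m > 1 the m distinct m-th roots of unity sum to 0, e.g. 1 + exp(2*I*pi/3) + exp(-2*I*pi/3) = 0.)
Dividing by |G| = 5 gives 0/5 = 0, matching the row-orthogonality relation <chi_3, chi_0> = [chi_3 = chi_0].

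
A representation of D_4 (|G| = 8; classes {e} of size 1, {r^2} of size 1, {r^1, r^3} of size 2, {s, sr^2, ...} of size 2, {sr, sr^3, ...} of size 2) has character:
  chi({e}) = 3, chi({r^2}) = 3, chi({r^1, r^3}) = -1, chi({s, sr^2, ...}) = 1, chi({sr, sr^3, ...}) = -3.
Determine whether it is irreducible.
Not irreducible (reducible): <chi, chi> = 5 > 1.

Why: <chi, chi> = (1/|G|) sum_C |C| * |chi(C)|^2 = (1/8)[1*|3|^2 + 1*|3|^2 + 2*|-1|^2 + 2*|1|^2 + 2*|-3|^2]
  = (1/8)[(9) + (9) + (2) + (2) + (18)] = 40/8 = 5.
A character is irreducible iff <chi, chi> = 1, so this representation is reducible.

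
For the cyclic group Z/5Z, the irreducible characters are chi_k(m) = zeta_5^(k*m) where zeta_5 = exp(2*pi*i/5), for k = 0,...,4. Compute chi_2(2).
chi_2(2) = zeta_5^4 = exp(-2*I*pi/5)

Justification: chi_2(2) = zeta_5^(2*2) = zeta_5^4. Since zeta_5^5 = 1, this equals zeta_5^4 = exp(2*pi*i*4/5) = exp(-2*I*pi/5).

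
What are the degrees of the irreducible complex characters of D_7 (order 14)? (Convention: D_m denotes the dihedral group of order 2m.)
Dimensions: 1, 1, 2, 2, 2

Solution. There are 5 irreducibles (= number of conjugacy classes). Their dimensions d_i satisfy sum d_i^2 = |G| = 14: 1 + 1 + 4 + 4 + 4 = 14.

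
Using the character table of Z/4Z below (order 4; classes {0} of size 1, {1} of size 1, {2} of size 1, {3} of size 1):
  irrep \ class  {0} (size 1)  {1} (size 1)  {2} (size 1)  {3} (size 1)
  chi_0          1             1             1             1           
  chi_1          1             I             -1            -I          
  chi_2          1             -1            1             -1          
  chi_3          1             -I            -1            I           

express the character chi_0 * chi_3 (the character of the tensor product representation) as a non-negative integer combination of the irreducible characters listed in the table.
chi_0 tensor chi_3 = chi_3 (all other irreducibles have multiplicity 0).

Solution. The character of a tensor product is the pointwise product (chi_0 * chi_3)(C) = chi_0(C) * chi_3(C):
  {0}: (1)*(1), {1}: (1)*(-I), {2}: (1)*(-1), {3}: (1)*(I)
so (chi_0 * chi_3) takes values
  {0} -> 1, {1} -> -I, {2} -> -1, {3} -> I.
Now take the inner product of this character with each irreducible chi from the table, <chi_0*chi_3, chi> = (1/4) sum_C |C| (chi_0*chi_3)(C) conj(chi(C)):
  <chi_0*chi_3, chi_0> = (1/4)[1*(1)*conj(1) + 1*(-I)*conj(1) + 1*(-1)*conj(1) + 1*(I)*conj(1)]
      = (1/4)[(1) + (-I) + (-1) + (I)] = 0/4 = 0
  <chi_0*chi_3, chi_1> = (1/4)[1*(1)*conj(1) + 1*(-I)*conj(I) + 1*(-1)*conj(-1) + 1*(I)*conj(-I)]
      = (1/4)[(1) + (-1) + (1) + (-1)] = 0/4 = 0
  <chi_0*chi_3, chi_2> = (1/4)[1*(1)*conj(1) + 1*(-I)*conj(-1) + 1*(-1)*conj(1) + 1*(I)*conj(-1)]
      = (1/4)[(1) + (I) + (-1) + (-I)] = 0/4 = 0
  <chi_0*chi_3, chi_3> = (1/4)[1*(1)*conj(1) + 1*(-I)*conj(-I) + 1*(-1)*conj(-1) + 1*(I)*conj(I)]
      = (1/4)[(1) + (1) + (1) + (1)] = 4/4 = 1
(Exp terms are combined using exp(i*s)*conj(exp(i*t)) = exp(i*(s-t)), and sums of them are collapsed using the identity that for every m > 1 the m distinct m-th roots of unity sum to 0, e.g. 1 + exp(2*I*pi/3) + exp(-2*I*pi/3) = 0.)
Hence the multiplicities are chi_3: 1. Dimension check: dim(chi_0)*dim(chi_3) = 1*1 = 1 and sum (mult * dim) = 1*1 = 1.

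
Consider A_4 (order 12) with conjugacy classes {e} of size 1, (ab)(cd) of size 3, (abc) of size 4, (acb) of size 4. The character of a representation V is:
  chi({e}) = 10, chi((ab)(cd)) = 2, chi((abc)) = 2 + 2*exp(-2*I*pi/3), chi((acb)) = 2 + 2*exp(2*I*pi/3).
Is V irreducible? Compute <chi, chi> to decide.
Not irreducible (reducible): <chi, chi> = 12 > 1.

Solution. <chi, chi> = (1/|G|) sum_C |C| * |chi(C)|^2 = (1/12)[1*|10|^2 + 3*|2|^2 + 4*|2 + 2*exp(-2*I*pi/3)|^2 + 4*|2 + 2*exp(2*I*pi/3)|^2]
  = (1/12)[(100) + (12) + (16) + (16)] = 144/12 = 12.
(Exp terms are combined using exp(i*s)*conj(exp(i*t)) = exp(i*(s-t)), and sums of them are collapsed using the identity that for every m > 1 the m distinct m-th roots of unity sum to 0, e.g. 1 + exp(2*I*pi/3) + exp(-2*I*pi/3) = 0.)
A character is irreducible iff <chi, chi> = 1, so this representation is reducible.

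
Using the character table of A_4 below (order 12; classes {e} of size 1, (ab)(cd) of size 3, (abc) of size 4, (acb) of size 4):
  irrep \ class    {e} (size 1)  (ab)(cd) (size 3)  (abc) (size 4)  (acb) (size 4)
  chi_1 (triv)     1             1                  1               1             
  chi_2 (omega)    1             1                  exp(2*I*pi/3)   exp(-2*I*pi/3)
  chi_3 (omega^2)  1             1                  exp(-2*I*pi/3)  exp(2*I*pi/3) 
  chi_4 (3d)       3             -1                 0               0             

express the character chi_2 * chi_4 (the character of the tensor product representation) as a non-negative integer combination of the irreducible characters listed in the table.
chi_2 tensor chi_4 = chi_4 (all other irreducibles have multiplicity 0).

Solution. The character of a tensor product is the pointwise product (chi_2 * chi_4)(C) = chi_2(C) * chi_4(C):
  {e}: (1)*(3), (ab)(cd): (1)*(-1), (abc): (exp(2*I*pi/3))*(0), (acb): (exp(-2*I*pi/3))*(0)
so (chi_2 * chi_4) takes values
  {e} -> 3, (ab)(cd) -> -1, (abc) -> 0, (acb) -> 0.
Now take the inner product of this character with each irreducible chi from the table, <chi_2*chi_4, chi> = (1/12) sum_C |C| (chi_2*chi_4)(C) conj(chi(C)):
  <chi_2*chi_4, chi_1> = (1/12)[1*(3)*conj(1) + 3*(-1)*conj(1) + 4*(0)*conj(1) + 4*(0)*conj(1)]
      = (1/12)[(3) + (-3) + (0) + (0)] = 0/12 = 0
  <chi_2*chi_4, chi_2> = (1/12)[1*(3)*conj(1) + 3*(-1)*conj(1) + 4*(0)*conj(exp(2*I*pi/3)) + 4*(0)*conj(exp(-2*I*pi/3))]
      = (1/12)[(3) + (-3) + (0) + (0)] = 0/12 = 0
  <chi_2*chi_4, chi_3> = (1/12)[1*(3)*conj(1) + 3*(-1)*conj(1) + 4*(0)*conj(exp(-2*I*pi/3)) + 4*(0)*conj(exp(2*I*pi/3))]
      = (1/12)[(3) + (-3) + (0) + (0)] = 0/12 = 0
  <chi_2*chi_4, chi_4> = (1/12)[1*(3)*conj(3) + 3*(-1)*conj(-1) + 4*(0)*conj(0) + 4*(0)*conj(0)]
      = (1/12)[(9) + (3) + (0) + (0)] = 12/12 = 1
(Exp terms are combined using exp(i*s)*conj(exp(i*t)) = exp(i*(s-t)), and sums of them are collapsed using the identity that for every m > 1 the m distinct m-th roots of unity sum to 0, e.g. 1 + exp(2*I*pi/3) + exp(-2*I*pi/3) = 0.)
Hence the multiplicities are chi_4: 1. Dimension check: dim(chi_2)*dim(chi_4) = 1*3 = 3 and sum (mult * dim) = 1*3 = 3.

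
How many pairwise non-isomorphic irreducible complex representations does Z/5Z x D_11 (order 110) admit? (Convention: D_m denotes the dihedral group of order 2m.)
35

Argument: The number of irreducible complex representations of a finite group equals its number of conjugacy classes. For a direct product, #classes(G x H) = #classes(G) * #classes(H). Z/5Z has 5 classes (abelian), D_11 has 7 classes, so 5 * 7 = 35, so Z/5Z x D_11 (order 110) has exactly 35 irreducible complex representations.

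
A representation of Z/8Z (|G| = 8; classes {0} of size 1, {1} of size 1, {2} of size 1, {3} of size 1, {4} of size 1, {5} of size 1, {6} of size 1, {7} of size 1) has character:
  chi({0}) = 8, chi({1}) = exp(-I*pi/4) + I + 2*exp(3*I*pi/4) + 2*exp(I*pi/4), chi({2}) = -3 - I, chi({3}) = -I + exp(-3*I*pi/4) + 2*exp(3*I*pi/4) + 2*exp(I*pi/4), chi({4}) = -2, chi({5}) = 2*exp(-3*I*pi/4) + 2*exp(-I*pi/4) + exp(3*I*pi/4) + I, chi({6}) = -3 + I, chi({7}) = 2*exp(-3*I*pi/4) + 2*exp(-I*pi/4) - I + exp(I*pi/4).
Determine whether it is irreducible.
Not irreducible (reducible): <chi, chi> = 14 > 1.

Reasoning: <chi, chi> = (1/|G|) sum_C |C| * |chi(C)|^2 = (1/8)[1*|8|^2 + 1*|exp(-I*pi/4) + I + 2*exp(3*I*pi/4) + 2*exp(I*pi/4)|^2 + 1*|-3 - I|^2 + 1*|-I + exp(-3*I*pi/4) + 2*exp(3*I*pi/4) + 2*exp(I*pi/4)|^2 + 1*|-2|^2 + 1*|2*exp(-3*I*pi/4) + 2*exp(-I*pi/4) + exp(3*I*pi/4) + I|^2 + 1*|-3 + I|^2 + 1*|2*exp(-3*I*pi/4) + 2*exp(-I*pi/4) - I + exp(I*pi/4)|^2]
  = (1/8)[(64) + (6 + 2*exp(-I*pi/4) - exp(3*I*pi/4) + exp(I*pi/4) - 2*exp(-3*I*pi/4)) + (10) + (6 - 2*exp(I*pi/4) + exp(-3*I*pi/4) - exp(-I*pi/4) + 2*exp(3*I*pi/4)) + (4) + (6 - 2*exp(I*pi/4) + exp(-3*I*pi/4) - exp(-I*pi/4) + 2*exp(3*I*pi/4)) + (10) + (6 + 2*exp(-I*pi/4) - exp(3*I*pi/4) + exp(I*pi/4) - 2*exp(-3*I*pi/4))] = 112/8 = 14.
(Exp terms are combined using exp(i*s)*conj(exp(i*t)) = exp(i*(s-t)), and sums of them are collapsed using the identity that for every m > 1 the m distinct m-th roots of unity sum to 0, e.g. 1 + exp(2*I*pi/3) + exp(-2*I*pi/3) = 0.)
A character is irreducible iff <chi, chi> = 1, so this representation is reducible.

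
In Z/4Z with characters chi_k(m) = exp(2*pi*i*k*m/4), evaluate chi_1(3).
chi_1(3) = zeta_4^3 = -I

chi_1(3) = zeta_4^(1*3) = zeta_4^3. Since zeta_4^4 = 1, this equals zeta_4^3 = exp(2*pi*i*3/4) = -I.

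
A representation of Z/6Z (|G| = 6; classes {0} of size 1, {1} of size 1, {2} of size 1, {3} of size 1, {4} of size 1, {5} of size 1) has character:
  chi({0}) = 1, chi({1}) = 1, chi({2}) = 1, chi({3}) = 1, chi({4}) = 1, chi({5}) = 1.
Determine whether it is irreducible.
Irreducible: <chi, chi> = 1.

Proof sketch: <chi, chi> = (1/|G|) sum_C |C| * |chi(C)|^2 = (1/6)[1*|1|^2 + 1*|1|^2 + 1*|1|^2 + 1*|1|^2 + 1*|1|^2 + 1*|1|^2]
  = (1/6)[(1) + (1) + (1) + (1) + (1) + (1)] = 6/6 = 1.
(Exp terms are combined using exp(i*s)*conj(exp(i*t)) = exp(i*(s-t)), and sums of them are collapsed using the identity that for every m > 1 the m distinct m-th roots of unity sum to 0, e.g. 1 + exp(2*I*pi/3) + exp(-2*I*pi/3) = 0.)
A character is irreducible iff <chi, chi> = 1, so this representation is irreducible.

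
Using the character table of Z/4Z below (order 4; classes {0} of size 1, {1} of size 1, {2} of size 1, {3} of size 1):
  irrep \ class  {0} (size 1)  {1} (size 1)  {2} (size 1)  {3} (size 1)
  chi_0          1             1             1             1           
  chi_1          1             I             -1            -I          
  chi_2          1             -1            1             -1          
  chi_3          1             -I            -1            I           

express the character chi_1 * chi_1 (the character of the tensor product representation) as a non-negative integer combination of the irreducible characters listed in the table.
chi_1 tensor chi_1 = chi_2 (all other irreducibles have multiplicity 0).

Why: The character of a tensor product is the pointwise product (chi_1 * chi_1)(C) = chi_1(C) * chi_1(C):
  {0}: (1)*(1), {1}: (I)*(I), {2}: (-1)*(-1), {3}: (-I)*(-I)
so (chi_1 * chi_1) takes values
  {0} -> 1, {1} -> -1, {2} -> 1, {3} -> -1.
Now take the inner product of this character with each irreducible chi from the table, <chi_1*chi_1, chi> = (1/4) sum_C |C| (chi_1*chi_1)(C) conj(chi(C)):
  <chi_1*chi_1, chi_0> = (1/4)[1*(1)*conj(1) + 1*(-1)*conj(1) + 1*(1)*conj(1) + 1*(-1)*conj(1)]
      = (1/4)[(1) + (-1) + (1) + (-1)] = 0/4 = 0
  <chi_1*chi_1, chi_1> = (1/4)[1*(1)*conj(1) + 1*(-1)*conj(I) + 1*(1)*conj(-1) + 1*(-1)*conj(-I)]
      = (1/4)[(1) + (I) + (-1) + (-I)] = 0/4 = 0
  <chi_1*chi_1, chi_2> = (1/4)[1*(1)*conj(1) + 1*(-1)*conj(-1) + 1*(1)*conj(1) + 1*(-1)*conj(-1)]
      = (1/4)[(1) + (1) + (1) + (1)] = 4/4 = 1
  <chi_1*chi_1, chi_3> = (1/4)[1*(1)*conj(1) + 1*(-1)*conj(-I) + 1*(1)*conj(-1) + 1*(-1)*conj(I)]
      = (1/4)[(1) + (-I) + (-1) + (I)] = 0/4 = 0
(Exp terms are combined using exp(i*s)*conj(exp(i*t)) = exp(i*(s-t)), and sums of them are collapsed using the identity that for every m > 1 the m distinct m-th roots of unity sum to 0, e.g. 1 + exp(2*I*pi/3) + exp(-2*I*pi/3) = 0.)
Hence the multiplicities are chi_2: 1. Dimension check: dim(chi_1)*dim(chi_1) = 1*1 = 1 and sum (mult * dim) = 1*1 = 1.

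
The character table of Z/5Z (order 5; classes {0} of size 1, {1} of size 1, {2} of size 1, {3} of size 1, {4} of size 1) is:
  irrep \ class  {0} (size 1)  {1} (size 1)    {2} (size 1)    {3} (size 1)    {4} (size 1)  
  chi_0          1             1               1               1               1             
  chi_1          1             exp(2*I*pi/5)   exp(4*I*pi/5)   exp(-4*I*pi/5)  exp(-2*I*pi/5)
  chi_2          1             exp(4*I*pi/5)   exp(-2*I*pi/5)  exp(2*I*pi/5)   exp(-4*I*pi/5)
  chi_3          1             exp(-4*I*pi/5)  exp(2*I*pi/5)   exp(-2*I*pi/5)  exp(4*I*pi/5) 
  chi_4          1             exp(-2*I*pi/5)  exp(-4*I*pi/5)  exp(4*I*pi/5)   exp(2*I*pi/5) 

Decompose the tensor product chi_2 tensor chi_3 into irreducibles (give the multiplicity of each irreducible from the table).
chi_2 tensor chi_3 = chi_0 (all other irreducibles have multiplicity 0).

Details: The character of a tensor product is the pointwise product (chi_2 * chi_3)(C) = chi_2(C) * chi_3(C):
  {0}: (1)*(1), {1}: (exp(4*I*pi/5))*(exp(-4*I*pi/5)), {2}: (exp(-2*I*pi/5))*(exp(2*I*pi/5)), {3}: (exp(2*I*pi/5))*(exp(-2*I*pi/5)), {4}: (exp(-4*I*pi/5))*(exp(4*I*pi/5))
so (chi_2 * chi_3) takes values
  {0} -> 1, {1} -> 1, {2} -> 1, {3} -> 1, {4} -> 1.
Now take the inner product of this character with each irreducible chi from the table, <chi_2*chi_3, chi> = (1/5) sum_C |C| (chi_2*chi_3)(C) conj(chi(C)):
  <chi_2*chi_3, chi_0> = (1/5)[1*(1)*conj(1) + 1*(1)*conj(1) + 1*(1)*conj(1) + 1*(1)*conj(1) + 1*(1)*conj(1)]
      = (1/5)[(1) + (1) + (1) + (1) + (1)] = 5/5 = 1
  <chi_2*chi_3, chi_1> = (1/5)[1*(1)*conj(1) + 1*(1)*conj(exp(2*I*pi/5)) + 1*(1)*conj(exp(4*I*pi/5)) + 1*(1)*conj(exp(-4*I*pi/5)) + 1*(1)*conj(exp(-2*I*pi/5))]
      = (1/5)[(1) + (exp(-2*I*pi/5)) + (exp(-4*I*pi/5)) + (exp(4*I*pi/5)) + (exp(2*I*pi/5))] = 0/5 = 0
  <chi_2*chi_3, chi_2> = (1/5)[1*(1)*conj(1) + 1*(1)*conj(exp(4*I*pi/5)) + 1*(1)*conj(exp(-2*I*pi/5)) + 1*(1)*conj(exp(2*I*pi/5)) + 1*(1)*conj(exp(-4*I*pi/5))]
      = (1/5)[(1) + (exp(-4*I*pi/5)) + (exp(2*I*pi/5)) + (exp(-2*I*pi/5)) + (exp(4*I*pi/5))] = 0/5 = 0
  <chi_2*chi_3, chi_3> = (1/5)[1*(1)*conj(1) + 1*(1)*conj(exp(-4*I*pi/5)) + 1*(1)*conj(exp(2*I*pi/5)) + 1*(1)*conj(exp(-2*I*pi/5)) + 1*(1)*conj(exp(4*I*pi/5))]
      = (1/5)[(1) + (exp(4*I*pi/5)) + (exp(-2*I*pi/5)) + (exp(2*I*pi/5)) + (exp(-4*I*pi/5))] = 0/5 = 0
  <chi_2*chi_3, chi_4> = (1/5)[1*(1)*conj(1) + 1*(1)*conj(exp(-2*I*pi/5)) + 1*(1)*conj(exp(-4*I*pi/5)) + 1*(1)*conj(exp(4*I*pi/5)) + 1*(1)*conj(exp(2*I*pi/5))]
      = (1/5)[(1) + (exp(2*I*pi/5)) + (exp(4*I*pi/5)) + (exp(-4*I*pi/5)) + (exp(-2*I*pi/5))] = 0/5 = 0
(Exp terms are combined using exp(i*s)*conj(exp(i*t)) = exp(i*(s-t)), and sums of them are collapsed using the identity that for every m > 1 the m distinct m-th roots of unity sum to 0, e.g. 1 + exp(2*I*pi/3) + exp(-2*I*pi/3) = 0.)
Hence the multiplicities are chi_0: 1. Dimension check: dim(chi_2)*dim(chi_3) = 1*1 = 1 and sum (mult * dim) = 1*1 = 1.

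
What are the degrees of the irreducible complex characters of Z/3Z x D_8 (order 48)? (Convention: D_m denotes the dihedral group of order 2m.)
Dimensions: 1, 1, 1, 1, 1, 1, 1, 1, 1, 1, 1, 1, 2, 2, 2, 2, 2, 2, 2, 2, 2

Justification: There are 21 irreducibles (= number of conjugacy classes). Their dimensions d_i satisfy sum d_i^2 = |G| = 48: 1 + 1 + 1 + 1 + 1 + 1 + 1 + 1 + 1 + 1 + 1 + 1 + 4 + 4 + 4 + 4 + 4 + 4 + 4 + 4 + 4 = 48. (For the product with Z/3Z: each of the 3 1-dim characters of Z/3Z tensors with each irrep of D_8, giving 3 copies of each D_8-dimension.)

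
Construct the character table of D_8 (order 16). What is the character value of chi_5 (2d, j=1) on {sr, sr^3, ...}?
Conjugacy classes: {e} of size 1, {r^4} of size 1, {r^1, r^7} of size 2, {r^2, r^6} of size 2, {r^3, r^5} of size 2, {s, sr^2, ...} of size 4, {sr, sr^3, ...} of size 4.
Character table:
  irrep \ class              {e} (size 1)  {r^4} (size 1)  {r^1, r^7} (size 2)  {r^2, r^6} (size 2)  {r^3, r^5} (size 2)  {s, sr^2, ...} (size 4)  {sr, sr^3, ...} (size 4)
  chi_1 (triv)               1             1               1                    1                    1                    1                        1                       
  chi_2 (sign: r->1, s->-1)  1             1               1                    1                    1                    -1                       -1                      
  chi_3 (r->-1, s->1)        1             1               -1                   1                    -1                   1                        -1                      
  chi_4 (r->-1, s->-1)       1             1               -1                   1                    -1                   -1                       1                       
  chi_5 (2d, j=1)            2             -2              sqrt(2)              0                    -sqrt(2)             0                        0                       
  chi_6 (2d, j=2)            2             2               0                    -2                   0                    0                        0                       
  chi_7 (2d, j=3)            2             -2              -sqrt(2)             0                    sqrt(2)              0                        0                       

Spot check: chi_5 (2d, j=1) on {sr, sr^3, ...} = 0.

Explanation: D_8 has order 2*8 = 16 with 7 conjugacy classes, hence 7 irreducibles. Sum of squared dims 1 + 1 + 1 + 1 + 4 + 4 + 4 = 16 = |G|. Linear characters come from the abelianisation; the 2-dimensional irreps have character r^k -> 2*cos(2*pi*j*k/8), reflections -> 0.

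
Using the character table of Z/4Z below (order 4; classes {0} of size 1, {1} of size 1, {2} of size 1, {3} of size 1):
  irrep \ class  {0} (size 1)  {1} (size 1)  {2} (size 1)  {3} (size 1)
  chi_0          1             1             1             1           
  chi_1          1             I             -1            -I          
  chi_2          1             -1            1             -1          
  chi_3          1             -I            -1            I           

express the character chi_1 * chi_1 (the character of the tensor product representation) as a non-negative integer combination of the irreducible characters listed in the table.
chi_1 tensor chi_1 = chi_2 (all other irreducibles have multiplicity 0).

Reasoning: The character of a tensor product is the pointwise product (chi_1 * chi_1)(C) = chi_1(C) * chi_1(C):
  {0}: (1)*(1), {1}: (I)*(I), {2}: (-1)*(-1), {3}: (-I)*(-I)
so (chi_1 * chi_1) takes values
  {0} -> 1, {1} -> -1, {2} -> 1, {3} -> -1.
Now take the inner product of this character with each irreducible chi from the table, <chi_1*chi_1, chi> = (1/4) sum_C |C| (chi_1*chi_1)(C) conj(chi(C)):
  <chi_1*chi_1, chi_0> = (1/4)[1*(1)*conj(1) + 1*(-1)*conj(1) + 1*(1)*conj(1) + 1*(-1)*conj(1)]
      = (1/4)[(1) + (-1) + (1) + (-1)] = 0/4 = 0
  <chi_1*chi_1, chi_1> = (1/4)[1*(1)*conj(1) + 1*(-1)*conj(I) + 1*(1)*conj(-1) + 1*(-1)*conj(-I)]
      = (1/4)[(1) + (I) + (-1) + (-I)] = 0/4 = 0
  <chi_1*chi_1, chi_2> = (1/4)[1*(1)*conj(1) + 1*(-1)*conj(-1) + 1*(1)*conj(1) + 1*(-1)*conj(-1)]
      = (1/4)[(1) + (1) + (1) + (1)] = 4/4 = 1
  <chi_1*chi_1, chi_3> = (1/4)[1*(1)*conj(1) + 1*(-1)*conj(-I) + 1*(1)*conj(-1) + 1*(-1)*conj(I)]
      = (1/4)[(1) + (-I) + (-1) + (I)] = 0/4 = 0
(Exp terms are combined using exp(i*s)*conj(exp(i*t)) = exp(i*(s-t)), and sums of them are collapsed using the identity that for every m > 1 the m distinct m-th roots of unity sum to 0, e.g. 1 + exp(2*I*pi/3) + exp(-2*I*pi/3) = 0.)
Hence the multiplicities are chi_2: 1. Dimension check: dim(chi_1)*dim(chi_1) = 1*1 = 1 and sum (mult * dim) = 1*1 = 1.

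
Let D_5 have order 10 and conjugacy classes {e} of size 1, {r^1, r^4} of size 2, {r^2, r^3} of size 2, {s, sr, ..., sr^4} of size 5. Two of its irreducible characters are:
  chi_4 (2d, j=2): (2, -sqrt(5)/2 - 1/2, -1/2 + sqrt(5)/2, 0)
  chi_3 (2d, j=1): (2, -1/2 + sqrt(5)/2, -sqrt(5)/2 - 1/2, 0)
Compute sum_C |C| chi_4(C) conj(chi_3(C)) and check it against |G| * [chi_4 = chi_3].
Sum = 0; so <chi_4, chi_3> = 0 (distinct irreducibles are orthogonal).

Compute term by term over conjugacy classes (|C| * chi_4(C) * conj(chi_3(C))):
  1*(2)*conj(2) + 2*(-sqrt(5)/2 - 1/2)*conj(-1/2 + sqrt(5)/2) + 2*(-1/2 + sqrt(5)/2)*conj(-sqrt(5)/2 - 1/2) + 5*(0)*conj(0)
  = (4) + (-2) + (-2) + (0)
  = 0.
Dividing by |G| = 10 gives 0/10 = 0, matching the row-orthogonality relation <chi_4, chi_3> = [chi_4 = chi_3].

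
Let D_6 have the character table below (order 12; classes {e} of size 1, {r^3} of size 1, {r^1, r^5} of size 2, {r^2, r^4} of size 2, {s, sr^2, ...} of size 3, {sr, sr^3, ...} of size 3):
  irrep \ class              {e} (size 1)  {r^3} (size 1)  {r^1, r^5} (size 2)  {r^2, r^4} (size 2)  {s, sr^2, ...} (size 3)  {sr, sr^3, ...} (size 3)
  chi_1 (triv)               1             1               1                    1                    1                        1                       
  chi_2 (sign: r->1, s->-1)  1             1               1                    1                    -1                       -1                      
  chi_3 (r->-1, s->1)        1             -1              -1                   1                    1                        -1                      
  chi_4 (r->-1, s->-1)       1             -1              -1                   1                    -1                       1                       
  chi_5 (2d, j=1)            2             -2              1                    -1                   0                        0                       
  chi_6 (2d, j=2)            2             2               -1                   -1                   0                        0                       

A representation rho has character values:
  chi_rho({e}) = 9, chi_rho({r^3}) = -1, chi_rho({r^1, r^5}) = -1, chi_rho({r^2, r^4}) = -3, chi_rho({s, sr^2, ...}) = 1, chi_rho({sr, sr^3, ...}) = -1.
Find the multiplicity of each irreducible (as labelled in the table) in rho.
Multiplicities: chi_1: 0, chi_2: 0, chi_3: 1, chi_4: 0, chi_5: 2, chi_6: 2.

Why: Use <chi_rho, chi> = (1/|G|) sum_C |C| * chi_rho(C) * conj(chi(C)) with |G| = 12 for each irreducible chi in the table:
  <chi_rho, chi_1> = (1/12)[1*(9)*conj(1) + 1*(-1)*conj(1) + 2*(-1)*conj(1) + 2*(-3)*conj(1) + 3*(1)*conj(1) + 3*(-1)*conj(1)]
      = (1/12)[(9) + (-1) + (-2) + (-6) + (3) + (-3)] = 0/12 = 0
  <chi_rho, chi_2> = (1/12)[1*(9)*conj(1) + 1*(-1)*conj(1) + 2*(-1)*conj(1) + 2*(-3)*conj(1) + 3*(1)*conj(-1) + 3*(-1)*conj(-1)]
      = (1/12)[(9) + (-1) + (-2) + (-6) + (-3) + (3)] = 0/12 = 0
  <chi_rho, chi_3> = (1/12)[1*(9)*conj(1) + 1*(-1)*conj(-1) + 2*(-1)*conj(-1) + 2*(-3)*conj(1) + 3*(1)*conj(1) + 3*(-1)*conj(-1)]
      = (1/12)[(9) + (1) + (2) + (-6) + (3) + (3)] = 12/12 = 1
  <chi_rho, chi_4> = (1/12)[1*(9)*conj(1) + 1*(-1)*conj(-1) + 2*(-1)*conj(-1) + 2*(-3)*conj(1) + 3*(1)*conj(-1) + 3*(-1)*conj(1)]
      = (1/12)[(9) + (1) + (2) + (-6) + (-3) + (-3)] = 0/12 = 0
  <chi_rho, chi_5> = (1/12)[1*(9)*conj(2) + 1*(-1)*conj(-2) + 2*(-1)*conj(1) + 2*(-3)*conj(-1) + 3*(1)*conj(0) + 3*(-1)*conj(0)]
      = (1/12)[(18) + (2) + (-2) + (6) + (0) + (0)] = 24/12 = 2
  <chi_rho, chi_6> = (1/12)[1*(9)*conj(2) + 1*(-1)*conj(2) + 2*(-1)*conj(-1) + 2*(-3)*conj(-1) + 3*(1)*conj(0) + 3*(-1)*conj(0)]
      = (1/12)[(18) + (-2) + (2) + (6) + (0) + (0)] = 24/12 = 2
Dimension check: dim(rho) = sum (mult * dim) = 0*1 + 0*1 + 1*1 + 0*1 + 2*2 + 2*2 = 9 = chi_rho(e) = 9.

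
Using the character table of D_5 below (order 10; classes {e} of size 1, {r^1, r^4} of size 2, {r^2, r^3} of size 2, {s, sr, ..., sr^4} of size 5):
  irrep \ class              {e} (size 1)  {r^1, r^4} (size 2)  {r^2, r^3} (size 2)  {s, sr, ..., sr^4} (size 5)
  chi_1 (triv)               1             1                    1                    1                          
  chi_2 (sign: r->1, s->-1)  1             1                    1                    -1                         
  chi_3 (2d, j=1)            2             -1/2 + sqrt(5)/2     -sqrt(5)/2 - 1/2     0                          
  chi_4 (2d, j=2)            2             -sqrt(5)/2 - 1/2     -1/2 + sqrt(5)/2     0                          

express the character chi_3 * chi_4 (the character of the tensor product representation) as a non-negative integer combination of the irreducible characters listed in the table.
chi_3 tensor chi_4 = chi_3 + chi_4 (all other irreducibles have multiplicity 0).

Reasoning: The character of a tensor product is the pointwise product (chi_3 * chi_4)(C) = chi_3(C) * chi_4(C):
  {e}: (2)*(2), {r^1, r^4}: (-1/2 + sqrt(5)/2)*(-sqrt(5)/2 - 1/2), {r^2, r^3}: (-sqrt(5)/2 - 1/2)*(-1/2 + sqrt(5)/2), {s, sr, ..., sr^4}: (0)*(0)
so (chi_3 * chi_4) takes values
  {e} -> 4, {r^1, r^4} -> -1, {r^2, r^3} -> -1, {s, sr, ..., sr^4} -> 0.
Now take the inner product of this character with each irreducible chi from the table, <chi_3*chi_4, chi> = (1/10) sum_C |C| (chi_3*chi_4)(C) conj(chi(C)):
  <chi_3*chi_4, chi_1> = (1/10)[1*(4)*conj(1) + 2*(-1)*conj(1) + 2*(-1)*conj(1) + 5*(0)*conj(1)]
      = (1/10)[(4) + (-2) + (-2) + (0)] = 0/10 = 0
  <chi_3*chi_4, chi_2> = (1/10)[1*(4)*conj(1) + 2*(-1)*conj(1) + 2*(-1)*conj(1) + 5*(0)*conj(-1)]
      = (1/10)[(4) + (-2) + (-2) + (0)] = 0/10 = 0
  <chi_3*chi_4, chi_3> = (1/10)[1*(4)*conj(2) + 2*(-1)*conj(-1/2 + sqrt(5)/2) + 2*(-1)*conj(-sqrt(5)/2 - 1/2) + 5*(0)*conj(0)]
      = (1/10)[(8) + (1 - sqrt(5)) + (1 + sqrt(5)) + (0)] = 10/10 = 1
  <chi_3*chi_4, chi_4> = (1/10)[1*(4)*conj(2) + 2*(-1)*conj(-sqrt(5)/2 - 1/2) + 2*(-1)*conj(-1/2 + sqrt(5)/2) + 5*(0)*conj(0)]
      = (1/10)[(8) + (1 + sqrt(5)) + (1 - sqrt(5)) + (0)] = 10/10 = 1
Hence the multiplicities are chi_3: 1, chi_4: 1. Dimension check: dim(chi_3)*dim(chi_4) = 2*2 = 4 and sum (mult * dim) = 1*2 + 1*2 = 4.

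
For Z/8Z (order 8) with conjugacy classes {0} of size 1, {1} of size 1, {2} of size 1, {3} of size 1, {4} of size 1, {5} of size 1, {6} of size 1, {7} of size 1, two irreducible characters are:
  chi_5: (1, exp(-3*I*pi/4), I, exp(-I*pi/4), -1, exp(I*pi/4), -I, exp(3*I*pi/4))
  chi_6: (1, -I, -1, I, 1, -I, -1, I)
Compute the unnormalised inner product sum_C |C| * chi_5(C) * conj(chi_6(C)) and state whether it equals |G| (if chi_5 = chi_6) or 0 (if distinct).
Sum = 0; so <chi_5, chi_6> = 0 (distinct irreducibles are orthogonal).

Proof sketch: Compute term by term over conjugacy classes (|C| * chi_5(C) * conj(chi_6(C))):
  1*(1)*conj(1) + 1*(exp(-3*I*pi/4))*conj(-I) + 1*(I)*conj(-1) + 1*(exp(-I*pi/4))*conj(I) + 1*(-1)*conj(1) + 1*(exp(I*pi/4))*conj(-I) + 1*(-I)*conj(-1) + 1*(exp(3*I*pi/4))*conj(I)
  = (1) + (exp(-I*pi/4)) + (-I) + (-exp(I*pi/4)) + (-1) + (exp(3*I*pi/4)) + (I) + (-exp(-3*I*pi/4))
  = 0.
(Exp terms are combined using exp(i*s)*conj(exp(i*t)) = exp(i*(s-t)), and sums of them are collapsed using the identity that for every m > 1 the m distinct m-th roots of unity sum to 0, e.g. 1 + exp(2*I*pi/3) + exp(-2*I*pi/3) = 0.)
Dividing by |G| = 8 gives 0/8 = 0, matching the row-orthogonality relation <chi_5, chi_6> = [chi_5 = chi_6].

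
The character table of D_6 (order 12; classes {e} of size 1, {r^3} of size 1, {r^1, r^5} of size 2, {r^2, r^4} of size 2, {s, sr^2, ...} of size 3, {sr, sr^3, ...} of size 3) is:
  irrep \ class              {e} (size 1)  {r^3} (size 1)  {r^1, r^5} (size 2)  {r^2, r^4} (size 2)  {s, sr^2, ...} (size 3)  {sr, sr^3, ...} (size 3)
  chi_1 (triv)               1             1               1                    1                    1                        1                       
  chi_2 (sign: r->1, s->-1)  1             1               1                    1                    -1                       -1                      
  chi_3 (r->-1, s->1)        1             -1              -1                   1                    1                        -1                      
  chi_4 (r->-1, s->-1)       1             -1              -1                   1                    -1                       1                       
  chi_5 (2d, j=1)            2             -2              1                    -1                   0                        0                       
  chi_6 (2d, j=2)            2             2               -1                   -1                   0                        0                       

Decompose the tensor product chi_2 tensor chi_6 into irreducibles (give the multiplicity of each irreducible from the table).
chi_2 tensor chi_6 = chi_6 (all other irreducibles have multiplicity 0).

Explanation: The character of a tensor product is the pointwise product (chi_2 * chi_6)(C) = chi_2(C) * chi_6(C):
  {e}: (1)*(2), {r^3}: (1)*(2), {r^1, r^5}: (1)*(-1), {r^2, r^4}: (1)*(-1), {s, sr^2, ...}: (-1)*(0), {sr, sr^3, ...}: (-1)*(0)
so (chi_2 * chi_6) takes values
  {e} -> 2, {r^3} -> 2, {r^1, r^5} -> -1, {r^2, r^4} -> -1, {s, sr^2, ...} -> 0, {sr, sr^3, ...} -> 0.
Now take the inner product of this character with each irreducible chi from the table, <chi_2*chi_6, chi> = (1/12) sum_C |C| (chi_2*chi_6)(C) conj(chi(C)):
  <chi_2*chi_6, chi_1> = (1/12)[1*(2)*conj(1) + 1*(2)*conj(1) + 2*(-1)*conj(1) + 2*(-1)*conj(1) + 3*(0)*conj(1) + 3*(0)*conj(1)]
      = (1/12)[(2) + (2) + (-2) + (-2) + (0) + (0)] = 0/12 = 0
  <chi_2*chi_6, chi_2> = (1/12)[1*(2)*conj(1) + 1*(2)*conj(1) + 2*(-1)*conj(1) + 2*(-1)*conj(1) + 3*(0)*conj(-1) + 3*(0)*conj(-1)]
      = (1/12)[(2) + (2) + (-2) + (-2) + (0) + (0)] = 0/12 = 0
  <chi_2*chi_6, chi_3> = (1/12)[1*(2)*conj(1) + 1*(2)*conj(-1) + 2*(-1)*conj(-1) + 2*(-1)*conj(1) + 3*(0)*conj(1) + 3*(0)*conj(-1)]
      = (1/12)[(2) + (-2) + (2) + (-2) + (0) + (0)] = 0/12 = 0
  <chi_2*chi_6, chi_4> = (1/12)[1*(2)*conj(1) + 1*(2)*conj(-1) + 2*(-1)*conj(-1) + 2*(-1)*conj(1) + 3*(0)*conj(-1) + 3*(0)*conj(1)]
      = (1/12)[(2) + (-2) + (2) + (-2) + (0) + (0)] = 0/12 = 0
  <chi_2*chi_6, chi_5> = (1/12)[1*(2)*conj(2) + 1*(2)*conj(-2) + 2*(-1)*conj(1) + 2*(-1)*conj(-1) + 3*(0)*conj(0) + 3*(0)*conj(0)]
      = (1/12)[(4) + (-4) + (-2) + (2) + (0) + (0)] = 0/12 = 0
  <chi_2*chi_6, chi_6> = (1/12)[1*(2)*conj(2) + 1*(2)*conj(2) + 2*(-1)*conj(-1) + 2*(-1)*conj(-1) + 3*(0)*conj(0) + 3*(0)*conj(0)]
      = (1/12)[(4) + (4) + (2) + (2) + (0) + (0)] = 12/12 = 1
Hence the multiplicities are chi_6: 1. Dimension check: dim(chi_2)*dim(chi_6) = 1*2 = 2 and sum (mult * dim) = 1*2 = 2.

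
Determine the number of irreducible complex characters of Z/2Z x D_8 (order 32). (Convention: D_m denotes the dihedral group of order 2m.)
14

Justification: The number of irreducible complex representations of a finite group equals its number of conjugacy classes. For a direct product, #classes(G x H) = #classes(G) * #classes(H). Z/2Z has 2 classes (abelian), D_8 has 7 classes, so 2 * 7 = 14, so Z/2Z x D_8 (order 32) has exactly 14 irreducible complex representations.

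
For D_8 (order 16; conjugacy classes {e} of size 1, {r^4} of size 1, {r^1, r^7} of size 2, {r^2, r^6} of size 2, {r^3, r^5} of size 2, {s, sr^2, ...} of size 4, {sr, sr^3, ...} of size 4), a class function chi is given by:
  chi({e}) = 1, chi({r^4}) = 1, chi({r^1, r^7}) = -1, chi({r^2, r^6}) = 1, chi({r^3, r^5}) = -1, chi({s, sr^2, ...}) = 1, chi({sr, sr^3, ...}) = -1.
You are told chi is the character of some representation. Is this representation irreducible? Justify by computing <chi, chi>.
Irreducible: <chi, chi> = 1.

Explanation: <chi, chi> = (1/|G|) sum_C |C| * |chi(C)|^2 = (1/16)[1*|1|^2 + 1*|1|^2 + 2*|-1|^2 + 2*|1|^2 + 2*|-1|^2 + 4*|1|^2 + 4*|-1|^2]
  = (1/16)[(1) + (1) + (2) + (2) + (2) + (4) + (4)] = 16/16 = 1.
A character is irreducible iff <chi, chi> = 1, so this representation is irreducible.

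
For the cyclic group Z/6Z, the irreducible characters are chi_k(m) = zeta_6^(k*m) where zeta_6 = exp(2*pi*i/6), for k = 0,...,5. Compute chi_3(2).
chi_3(2) = zeta_6^6 = 1

Explanation: chi_3(2) = zeta_6^(3*2) = zeta_6^6. Since zeta_6^6 = 1, this equals zeta_6^0 = exp(2*pi*i*0/6) = 1.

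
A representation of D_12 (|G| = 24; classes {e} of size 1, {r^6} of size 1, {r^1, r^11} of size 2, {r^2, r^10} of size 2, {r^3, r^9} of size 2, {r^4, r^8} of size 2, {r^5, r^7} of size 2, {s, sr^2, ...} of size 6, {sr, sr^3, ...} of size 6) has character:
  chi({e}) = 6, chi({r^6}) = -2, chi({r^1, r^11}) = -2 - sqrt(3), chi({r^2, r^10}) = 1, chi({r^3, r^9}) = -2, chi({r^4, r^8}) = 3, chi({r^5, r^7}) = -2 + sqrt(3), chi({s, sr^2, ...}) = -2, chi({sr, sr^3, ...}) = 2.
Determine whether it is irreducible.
Not irreducible (reducible): <chi, chi> = 6 > 1.

Reasoning: <chi, chi> = (1/|G|) sum_C |C| * |chi(C)|^2 = (1/24)[1*|6|^2 + 1*|-2|^2 + 2*|-2 - sqrt(3)|^2 + 2*|1|^2 + 2*|-2|^2 + 2*|3|^2 + 2*|-2 + sqrt(3)|^2 + 6*|-2|^2 + 6*|2|^2]
  = (1/24)[(36) + (4) + (8*sqrt(3) + 14) + (2) + (8) + (18) + (14 - 8*sqrt(3)) + (24) + (24)] = 144/24 = 6.
A character is irreducible iff <chi, chi> = 1, so this representation is reducible.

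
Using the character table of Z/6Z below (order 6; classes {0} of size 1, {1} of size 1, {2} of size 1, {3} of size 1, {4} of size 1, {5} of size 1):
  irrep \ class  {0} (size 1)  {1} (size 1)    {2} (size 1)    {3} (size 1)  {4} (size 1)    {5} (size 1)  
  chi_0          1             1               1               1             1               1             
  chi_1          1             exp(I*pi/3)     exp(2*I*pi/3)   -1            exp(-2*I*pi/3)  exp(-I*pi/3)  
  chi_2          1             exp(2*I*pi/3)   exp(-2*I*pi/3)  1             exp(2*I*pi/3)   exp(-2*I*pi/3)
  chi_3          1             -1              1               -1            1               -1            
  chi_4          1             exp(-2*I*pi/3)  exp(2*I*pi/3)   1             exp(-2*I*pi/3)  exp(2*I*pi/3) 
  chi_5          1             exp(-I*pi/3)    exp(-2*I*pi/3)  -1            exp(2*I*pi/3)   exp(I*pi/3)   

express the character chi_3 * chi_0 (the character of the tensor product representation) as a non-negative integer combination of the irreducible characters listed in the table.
chi_3 tensor chi_0 = chi_3 (all other irreducibles have multiplicity 0).

Why: The character of a tensor product is the pointwise product (chi_3 * chi_0)(C) = chi_3(C) * chi_0(C):
  {0}: (1)*(1), {1}: (-1)*(1), {2}: (1)*(1), {3}: (-1)*(1), {4}: (1)*(1), {5}: (-1)*(1)
so (chi_3 * chi_0) takes values
  {0} -> 1, {1} -> -1, {2} -> 1, {3} -> -1, {4} -> 1, {5} -> -1.
Now take the inner product of this character with each irreducible chi from the table, <chi_3*chi_0, chi> = (1/6) sum_C |C| (chi_3*chi_0)(C) conj(chi(C)):
  <chi_3*chi_0, chi_0> = (1/6)[1*(1)*conj(1) + 1*(-1)*conj(1) + 1*(1)*conj(1) + 1*(-1)*conj(1) + 1*(1)*conj(1) + 1*(-1)*conj(1)]
      = (1/6)[(1) + (-1) + (1) + (-1) + (1) + (-1)] = 0/6 = 0
  <chi_3*chi_0, chi_1> = (1/6)[1*(1)*conj(1) + 1*(-1)*conj(exp(I*pi/3)) + 1*(1)*conj(exp(2*I*pi/3)) + 1*(-1)*conj(-1) + 1*(1)*conj(exp(-2*I*pi/3)) + 1*(-1)*conj(exp(-I*pi/3))]
      = (1/6)[(1) + (-exp(-I*pi/3)) + (exp(-2*I*pi/3)) + (1) + (exp(2*I*pi/3)) + (-exp(I*pi/3))] = 0/6 = 0
  <chi_3*chi_0, chi_2> = (1/6)[1*(1)*conj(1) + 1*(-1)*conj(exp(2*I*pi/3)) + 1*(1)*conj(exp(-2*I*pi/3)) + 1*(-1)*conj(1) + 1*(1)*conj(exp(2*I*pi/3)) + 1*(-1)*conj(exp(-2*I*pi/3))]
      = (1/6)[(1) + (-exp(-2*I*pi/3)) + (exp(2*I*pi/3)) + (-1) + (exp(-2*I*pi/3)) + (-exp(2*I*pi/3))] = 0/6 = 0
  <chi_3*chi_0, chi_3> = (1/6)[1*(1)*conj(1) + 1*(-1)*conj(-1) + 1*(1)*conj(1) + 1*(-1)*conj(-1) + 1*(1)*conj(1) + 1*(-1)*conj(-1)]
      = (1/6)[(1) + (1) + (1) + (1) + (1) + (1)] = 6/6 = 1
  <chi_3*chi_0, chi_4> = (1/6)[1*(1)*conj(1) + 1*(-1)*conj(exp(-2*I*pi/3)) + 1*(1)*conj(exp(2*I*pi/3)) + 1*(-1)*conj(1) + 1*(1)*conj(exp(-2*I*pi/3)) + 1*(-1)*conj(exp(2*I*pi/3))]
      = (1/6)[(1) + (-exp(2*I*pi/3)) + (exp(-2*I*pi/3)) + (-1) + (exp(2*I*pi/3)) + (-exp(-2*I*pi/3))] = 0/6 = 0
  <chi_3*chi_0, chi_5> = (1/6)[1*(1)*conj(1) + 1*(-1)*conj(exp(-I*pi/3)) + 1*(1)*conj(exp(-2*I*pi/3)) + 1*(-1)*conj(-1) + 1*(1)*conj(exp(2*I*pi/3)) + 1*(-1)*conj(exp(I*pi/3))]
      = (1/6)[(1) + (-exp(I*pi/3)) + (exp(2*I*pi/3)) + (1) + (exp(-2*I*pi/3)) + (-exp(-I*pi/3))] = 0/6 = 0
(Exp terms are combined using exp(i*s)*conj(exp(i*t)) = exp(i*(s-t)), and sums of them are collapsed using the identity that for every m > 1 the m distinct m-th roots of unity sum to 0, e.g. 1 + exp(2*I*pi/3) + exp(-2*I*pi/3) = 0.)
Hence the multiplicities are chi_3: 1. Dimension check: dim(chi_3)*dim(chi_0) = 1*1 = 1 and sum (mult * dim) = 1*1 = 1.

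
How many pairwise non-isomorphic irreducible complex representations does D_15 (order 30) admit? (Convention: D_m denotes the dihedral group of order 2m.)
9

Derivation: The number of irreducible complex representations of a finite group equals its number of conjugacy classes. D_15 has 9 conjugacy classes ((n+3)/2 for n odd), so D_15 (order 30) has exactly 9 irreducible complex representations.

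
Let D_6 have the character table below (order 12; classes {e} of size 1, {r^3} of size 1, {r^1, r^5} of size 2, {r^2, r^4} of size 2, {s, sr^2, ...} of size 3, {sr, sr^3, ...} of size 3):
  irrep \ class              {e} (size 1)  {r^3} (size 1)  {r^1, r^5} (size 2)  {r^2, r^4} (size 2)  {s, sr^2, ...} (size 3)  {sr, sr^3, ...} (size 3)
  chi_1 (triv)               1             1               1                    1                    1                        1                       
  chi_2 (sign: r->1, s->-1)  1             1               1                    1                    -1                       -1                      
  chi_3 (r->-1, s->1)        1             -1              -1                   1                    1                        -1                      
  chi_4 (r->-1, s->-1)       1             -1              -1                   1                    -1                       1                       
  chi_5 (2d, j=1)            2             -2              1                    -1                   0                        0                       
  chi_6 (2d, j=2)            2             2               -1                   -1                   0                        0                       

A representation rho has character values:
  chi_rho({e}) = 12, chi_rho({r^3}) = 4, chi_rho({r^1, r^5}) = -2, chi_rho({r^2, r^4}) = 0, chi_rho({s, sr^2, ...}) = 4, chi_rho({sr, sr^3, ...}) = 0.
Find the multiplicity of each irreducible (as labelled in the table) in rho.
Multiplicities: chi_1: 2, chi_2: 0, chi_3: 2, chi_4: 0, chi_5: 1, chi_6: 3.

Reasoning: Use <chi_rho, chi> = (1/|G|) sum_C |C| * chi_rho(C) * conj(chi(C)) with |G| = 12 for each irreducible chi in the table:
  <chi_rho, chi_1> = (1/12)[1*(12)*conj(1) + 1*(4)*conj(1) + 2*(-2)*conj(1) + 2*(0)*conj(1) + 3*(4)*conj(1) + 3*(0)*conj(1)]
      = (1/12)[(12) + (4) + (-4) + (0) + (12) + (0)] = 24/12 = 2
  <chi_rho, chi_2> = (1/12)[1*(12)*conj(1) + 1*(4)*conj(1) + 2*(-2)*conj(1) + 2*(0)*conj(1) + 3*(4)*conj(-1) + 3*(0)*conj(-1)]
      = (1/12)[(12) + (4) + (-4) + (0) + (-12) + (0)] = 0/12 = 0
  <chi_rho, chi_3> = (1/12)[1*(12)*conj(1) + 1*(4)*conj(-1) + 2*(-2)*conj(-1) + 2*(0)*conj(1) + 3*(4)*conj(1) + 3*(0)*conj(-1)]
      = (1/12)[(12) + (-4) + (4) + (0) + (12) + (0)] = 24/12 = 2
  <chi_rho, chi_4> = (1/12)[1*(12)*conj(1) + 1*(4)*conj(-1) + 2*(-2)*conj(-1) + 2*(0)*conj(1) + 3*(4)*conj(-1) + 3*(0)*conj(1)]
      = (1/12)[(12) + (-4) + (4) + (0) + (-12) + (0)] = 0/12 = 0
  <chi_rho, chi_5> = (1/12)[1*(12)*conj(2) + 1*(4)*conj(-2) + 2*(-2)*conj(1) + 2*(0)*conj(-1) + 3*(4)*conj(0) + 3*(0)*conj(0)]
      = (1/12)[(24) + (-8) + (-4) + (0) + (0) + (0)] = 12/12 = 1
  <chi_rho, chi_6> = (1/12)[1*(12)*conj(2) + 1*(4)*conj(2) + 2*(-2)*conj(-1) + 2*(0)*conj(-1) + 3*(4)*conj(0) + 3*(0)*conj(0)]
      = (1/12)[(24) + (8) + (4) + (0) + (0) + (0)] = 36/12 = 3
Dimension check: dim(rho) = sum (mult * dim) = 2*1 + 0*1 + 2*1 + 0*1 + 1*2 + 3*2 = 12 = chi_rho(e) = 12.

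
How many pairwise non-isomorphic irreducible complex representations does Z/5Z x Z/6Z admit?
30

Details: The number of irreducible complex representations of a finite group equals its number of conjugacy classes. Z/5Z x Z/6Z is abelian of order 30, so every element is its own conjugacy class: 30 classes, so Z/5Z x Z/6Z (order 30) has exactly 30 irreducible complex representations.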